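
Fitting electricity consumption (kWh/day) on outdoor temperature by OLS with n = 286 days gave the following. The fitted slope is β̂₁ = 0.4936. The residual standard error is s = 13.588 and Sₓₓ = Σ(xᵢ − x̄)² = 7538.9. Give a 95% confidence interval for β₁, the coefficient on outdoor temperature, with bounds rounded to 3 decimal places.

SE(β̂₁) = s/√Sₓₓ = 13.588/√7538.9 = 0.156495.
df = n − 2 = 284.
t* = t_{0.025, 284} = 1.968352.
Margin = t* × SE = 1.968352 × 0.156495 = 0.30804.
CI: 0.4936 ± 0.30804 → (0.186, 0.802).
With 95% confidence, each one-unit increase in outdoor temperature is associated with a change of between 0.186 and 0.802 kWh/day in electricity consumption.

(0.186, 0.802)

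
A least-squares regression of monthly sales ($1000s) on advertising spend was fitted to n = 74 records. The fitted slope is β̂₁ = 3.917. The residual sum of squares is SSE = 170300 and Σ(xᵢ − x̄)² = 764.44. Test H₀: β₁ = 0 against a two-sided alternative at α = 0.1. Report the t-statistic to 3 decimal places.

MSE = SSE/(n − 2) = 170300/72 = 2365.28.
SE(β̂₁) = √(MSE/Sₓₓ) = √(2365.28/764.44) = 1.75901.
t = 3.917 / 1.75901 = 2.227.
df = n − 2 = 72.
Two-sided p ≈ 0.0291, which is < 0.1, so reject H₀.
There is evidence that advertising spend is associated with monthly sales.

t = 2.227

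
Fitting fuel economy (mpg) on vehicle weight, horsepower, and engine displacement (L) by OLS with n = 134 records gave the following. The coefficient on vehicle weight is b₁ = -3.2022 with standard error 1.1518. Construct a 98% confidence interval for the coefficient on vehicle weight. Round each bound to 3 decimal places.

(-5.915, -0.489)

df = n − k − 1 = 134 − 3 − 1 = 130.
t* = t_{0.01, 130} = 2.355375.
Margin = t* × SE = 2.355375 × 1.1518 = 2.71292.
CI: -3.2022 ± 2.71292 → (-5.915, -0.489).
With 98% confidence, each one-unit increase in vehicle weight is associated with a change of between -5.915 and -0.489 mpg in fuel economy, holding the other predictors fixed.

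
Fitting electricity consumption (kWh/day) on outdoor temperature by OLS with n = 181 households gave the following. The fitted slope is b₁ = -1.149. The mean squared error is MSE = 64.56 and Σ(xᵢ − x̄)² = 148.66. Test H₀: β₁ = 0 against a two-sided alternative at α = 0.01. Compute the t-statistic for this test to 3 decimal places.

SE(b₁) = √(MSE/Sₓₓ) = √(64.56/148.66) = 0.658999.
t = -1.149 / 0.658999 = -1.744.
df = n − 2 = 179.
Two-sided p ≈ 0.0830, which is ≥ 0.01, so fail to reject H₀.
The data do not give significant evidence of an association between outdoor temperature and electricity consumption.

t = -1.744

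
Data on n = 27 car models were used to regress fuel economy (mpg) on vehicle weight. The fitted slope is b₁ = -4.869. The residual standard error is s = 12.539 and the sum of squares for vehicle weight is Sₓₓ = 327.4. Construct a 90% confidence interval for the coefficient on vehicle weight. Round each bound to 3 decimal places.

SE(b₁) = s/√Sₓₓ = 12.539/√327.4 = 0.692985.
df = n − 2 = 25.
t* = t_{0.05, 25} = 1.708141.
Margin = t* × SE = 1.708141 × 0.692985 = 1.18372.
CI: -4.869 ± 1.18372 → (-6.053, -3.685).
With 90% confidence, each one-unit increase in vehicle weight is associated with a change of between -6.053 and -3.685 mpg in fuel economy.

(-6.053, -3.685)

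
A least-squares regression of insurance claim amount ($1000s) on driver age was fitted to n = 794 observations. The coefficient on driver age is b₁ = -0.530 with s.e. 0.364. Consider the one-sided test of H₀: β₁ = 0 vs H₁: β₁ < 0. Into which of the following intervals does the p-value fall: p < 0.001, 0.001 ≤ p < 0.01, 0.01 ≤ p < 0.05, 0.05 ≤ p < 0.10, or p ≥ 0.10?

0.05 ≤ p < 0.10

t = -0.530 / 0.364 = -1.456.
df = n − 2 = 794 − 2 = 792.
One-sided p = P(T_{792} < t) ≈ 0.0729.
So 0.05 ≤ p < 0.10.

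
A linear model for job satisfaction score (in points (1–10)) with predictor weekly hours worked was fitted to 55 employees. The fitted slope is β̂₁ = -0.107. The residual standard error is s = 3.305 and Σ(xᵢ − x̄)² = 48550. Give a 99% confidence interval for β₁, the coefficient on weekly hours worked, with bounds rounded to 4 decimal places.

SE(β̂₁) = s/√Sₓₓ = 3.305/√48550 = 0.0149995.
df = n − 2 = 53.
t* = t_{0.005, 53} = 2.671823.
Margin = t* × SE = 2.671823 × 0.0149995 = 0.040076.
CI: -0.107 ± 0.040076 → (-0.1471, -0.0669).
With 99% confidence, each one-unit increase in weekly hours worked is associated with a change of between -0.1471 and -0.0669 points (1–10) in job satisfaction score.

(-0.1471, -0.0669)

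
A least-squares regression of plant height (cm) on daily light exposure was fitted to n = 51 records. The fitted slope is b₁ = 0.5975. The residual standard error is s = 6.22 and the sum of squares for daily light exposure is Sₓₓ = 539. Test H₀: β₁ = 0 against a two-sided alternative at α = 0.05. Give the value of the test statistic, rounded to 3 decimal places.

SE(b₁) = s/√Sₓₓ = 6.22/√539 = 0.267914.
t = 0.5975 / 0.267914 = 2.230.
df = n − 2 = 49.
Two-sided p ≈ 0.0303, which is < 0.05, so reject H₀.
There is evidence that daily light exposure is associated with plant height.

t = 2.230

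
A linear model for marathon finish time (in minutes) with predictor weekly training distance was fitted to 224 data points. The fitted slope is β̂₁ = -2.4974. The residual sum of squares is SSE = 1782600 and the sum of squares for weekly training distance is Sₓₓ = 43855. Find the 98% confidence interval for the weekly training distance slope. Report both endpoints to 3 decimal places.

MSE = SSE/(n − 2) = 1782600/222 = 8029.73.
SE(β̂₁) = √(MSE/Sₓₓ) = √(8029.73/43855) = 0.427899.
df = n − 2 = 222.
t* = t_{0.01, 222} = 2.343262.
Margin = t* × SE = 2.343262 × 0.427899 = 1.00268.
CI: -2.4974 ± 1.00268 → (-3.500, -1.495).
With 98% confidence, each one-unit increase in weekly training distance is associated with a change of between -3.500 and -1.495 minutes in marathon finish time.

(-3.500, -1.495)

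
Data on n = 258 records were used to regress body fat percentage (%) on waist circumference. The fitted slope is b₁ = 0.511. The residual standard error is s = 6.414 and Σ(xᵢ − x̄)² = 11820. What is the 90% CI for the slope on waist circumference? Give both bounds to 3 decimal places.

SE(b₁) = s/√Sₓₓ = 6.414/√11820 = 0.0589957.
df = n − 2 = 256.
t* = t_{0.05, 256} = 1.650828.
Margin = t* × SE = 1.650828 × 0.0589957 = 0.09739.
CI: 0.511 ± 0.09739 → (0.414, 0.608).
With 90% confidence, each one-unit increase in waist circumference is associated with a change of between 0.414 and 0.608 % in body fat percentage.

(0.414, 0.608)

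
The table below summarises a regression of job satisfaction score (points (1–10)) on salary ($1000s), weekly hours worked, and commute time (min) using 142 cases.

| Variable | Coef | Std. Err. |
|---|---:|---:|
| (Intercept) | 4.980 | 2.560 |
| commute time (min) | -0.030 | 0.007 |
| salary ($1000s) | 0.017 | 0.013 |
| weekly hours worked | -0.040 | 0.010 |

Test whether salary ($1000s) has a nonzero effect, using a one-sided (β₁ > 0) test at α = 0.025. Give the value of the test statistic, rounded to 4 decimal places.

t = 1.3077

Read off: b = 0.017, SE = 0.013 for salary ($1000s).
H₀: β₁ = 0 vs H₁: β₁ > 0.
t = 0.017 / 0.013 = 1.3077.
df = n − k − 1 = 142 − 3 − 1 = 138.
One-sided p ≈ 0.0966, which is ≥ 0.025, so fail to reject H₀.
The data do not give significant evidence that the true slope on salary ($1000s) is positive, holding the other predictors fixed.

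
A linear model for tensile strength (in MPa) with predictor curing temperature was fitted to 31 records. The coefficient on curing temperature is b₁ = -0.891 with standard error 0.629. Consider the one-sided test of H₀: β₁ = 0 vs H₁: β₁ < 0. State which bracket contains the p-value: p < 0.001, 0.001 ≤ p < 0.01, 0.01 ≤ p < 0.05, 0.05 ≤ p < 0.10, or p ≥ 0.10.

0.05 ≤ p < 0.10

t = -0.891 / 0.629 = -1.417.
df = n − 2 = 31 − 2 = 29.
One-sided p = P(T_{29} < t) ≈ 0.0836.
So 0.05 ≤ p < 0.10.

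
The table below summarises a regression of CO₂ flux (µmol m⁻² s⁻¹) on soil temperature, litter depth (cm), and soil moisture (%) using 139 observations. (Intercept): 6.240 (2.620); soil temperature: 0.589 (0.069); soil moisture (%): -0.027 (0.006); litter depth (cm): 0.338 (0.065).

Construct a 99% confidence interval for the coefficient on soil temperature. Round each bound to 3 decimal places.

(0.409, 0.769)

Read off: b = 0.589, SE = 0.069 for soil temperature.
df = n − k − 1 = 139 − 3 − 1 = 135.
t* = t_{0.005, 135} = 2.612738.
Margin = t* × SE = 2.612738 × 0.069 = 0.18028.
CI: 0.589 ± 0.18028 → (0.409, 0.769).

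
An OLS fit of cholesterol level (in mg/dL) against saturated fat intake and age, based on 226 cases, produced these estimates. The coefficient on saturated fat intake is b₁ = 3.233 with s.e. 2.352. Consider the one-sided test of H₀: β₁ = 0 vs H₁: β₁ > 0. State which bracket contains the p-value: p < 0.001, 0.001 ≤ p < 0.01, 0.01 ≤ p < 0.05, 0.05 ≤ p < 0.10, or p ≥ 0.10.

0.05 ≤ p < 0.10

t = 3.233 / 2.352 = 1.375.
df = n − k − 1 = 226 − 2 − 1 = 223.
One-sided p = P(T_{223} > t) ≈ 0.0853.
So 0.05 ≤ p < 0.10.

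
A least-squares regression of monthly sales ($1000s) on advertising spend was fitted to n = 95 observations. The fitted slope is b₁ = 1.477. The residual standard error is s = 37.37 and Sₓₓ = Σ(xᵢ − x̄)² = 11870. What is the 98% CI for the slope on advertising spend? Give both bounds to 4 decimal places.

(0.6651, 2.2889)

SE(b₁) = s/√Sₓₓ = 37.37/√11870 = 0.343003.
df = n − 2 = 93.
t* = t_{0.01, 93} = 2.367115.
Margin = t* × SE = 2.367115 × 0.343003 = 0.811927.
CI: 1.477 ± 0.811927 → (0.6651, 2.2889).
With 98% confidence, each one-unit increase in advertising spend is associated with a change of between 0.6651 and 2.2889 $1000s in monthly sales.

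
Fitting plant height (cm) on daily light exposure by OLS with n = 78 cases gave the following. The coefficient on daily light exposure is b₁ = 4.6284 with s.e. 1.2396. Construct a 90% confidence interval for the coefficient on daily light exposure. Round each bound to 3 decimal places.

df = n − 2 = 78 − 2 = 76.
t* = t_{0.05, 76} = 1.665151.
Margin = t* × SE = 1.665151 × 1.2396 = 2.06412.
CI: 4.6284 ± 2.06412 → (2.564, 6.693).
With 90% confidence, each one-unit increase in daily light exposure is associated with a change of between 2.564 and 6.693 cm in plant height.

(2.564, 6.693)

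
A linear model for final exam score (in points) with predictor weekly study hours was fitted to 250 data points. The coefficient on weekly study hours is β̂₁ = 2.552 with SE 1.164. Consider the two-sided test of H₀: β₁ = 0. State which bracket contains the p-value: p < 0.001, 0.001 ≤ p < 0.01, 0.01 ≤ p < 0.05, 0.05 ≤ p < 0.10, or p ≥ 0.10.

t = 2.552 / 1.164 = 2.192.
df = n − 2 = 250 − 2 = 248.
Two-sided p = 2·P(T_{248} > |t|) ≈ 0.0293.
So 0.01 ≤ p < 0.05.

0.01 ≤ p < 0.05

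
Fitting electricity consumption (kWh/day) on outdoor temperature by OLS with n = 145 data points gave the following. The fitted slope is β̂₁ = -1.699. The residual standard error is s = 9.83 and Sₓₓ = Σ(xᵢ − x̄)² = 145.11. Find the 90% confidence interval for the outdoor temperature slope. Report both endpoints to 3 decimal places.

SE(β̂₁) = s/√Sₓₓ = 9.83/√145.11 = 0.816028.
df = n − 2 = 143.
t* = t_{0.05, 143} = 1.655579.
Margin = t* × SE = 1.655579 × 0.816028 = 1.35100.
CI: -1.699 ± 1.35100 → (-3.050, -0.348).
With 90% confidence, each one-unit increase in outdoor temperature is associated with a change of between -3.050 and -0.348 kWh/day in electricity consumption.

(-3.050, -0.348)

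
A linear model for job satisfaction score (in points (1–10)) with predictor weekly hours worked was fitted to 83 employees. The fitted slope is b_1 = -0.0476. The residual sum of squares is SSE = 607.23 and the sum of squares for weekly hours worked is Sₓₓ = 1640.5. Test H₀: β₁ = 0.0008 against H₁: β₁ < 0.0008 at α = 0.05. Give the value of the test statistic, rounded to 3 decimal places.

MSE = SSE/(n − 2) = 607.23/81 = 7.49667.
SE(b_1) = √(MSE/Sₓₓ) = √(7.49667/1640.5) = 0.0675999.
t = (-0.0476 − 0.0008) / 0.0675999 = -0.716.
df = n − 2 = 81.
One-sided p ≈ 0.2380, which is ≥ 0.05, so fail to reject H₀.
The data do not give significant evidence that the true slope on weekly hours worked is below 0.0008 points (1–10) per unit.

t = -0.716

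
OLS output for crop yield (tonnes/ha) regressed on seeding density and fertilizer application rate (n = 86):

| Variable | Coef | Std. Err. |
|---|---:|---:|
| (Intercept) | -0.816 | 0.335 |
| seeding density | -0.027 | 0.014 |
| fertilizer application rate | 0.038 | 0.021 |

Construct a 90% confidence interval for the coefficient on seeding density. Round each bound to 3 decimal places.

Read off: b = -0.027, SE = 0.014 for seeding density.
df = n − k − 1 = 86 − 2 − 1 = 83.
t* = t_{0.05, 83} = 1.66342.
Margin = t* × SE = 1.66342 × 0.014 = 0.02329.
CI: -0.027 ± 0.02329 → (-0.050, -0.004).

(-0.050, -0.004)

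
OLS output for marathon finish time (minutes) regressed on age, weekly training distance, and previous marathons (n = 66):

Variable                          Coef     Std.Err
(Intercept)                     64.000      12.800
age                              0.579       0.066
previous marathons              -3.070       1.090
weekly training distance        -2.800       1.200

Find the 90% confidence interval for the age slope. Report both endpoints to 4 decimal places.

Read off: b = 0.579, SE = 0.066 for age.
df = n − k − 1 = 66 − 3 − 1 = 62.
t* = t_{0.05, 62} = 1.669804.
Margin = t* × SE = 1.669804 × 0.066 = 0.110207.
CI: 0.579 ± 0.110207 → (0.4688, 0.6892).

(0.4688, 0.6892)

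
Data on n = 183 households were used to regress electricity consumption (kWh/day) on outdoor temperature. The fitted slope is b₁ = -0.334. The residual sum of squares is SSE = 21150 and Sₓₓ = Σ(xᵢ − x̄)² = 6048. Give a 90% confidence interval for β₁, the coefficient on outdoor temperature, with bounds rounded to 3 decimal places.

(-0.564, -0.104)

MSE = SSE/(n − 2) = 21150/181 = 116.851.
SE(b₁) = √(MSE/Sₓₓ) = √(116.851/6048) = 0.138998.
df = n − 2 = 181.
t* = t_{0.05, 181} = 1.653316.
Margin = t* × SE = 1.653316 × 0.138998 = 0.22981.
CI: -0.334 ± 0.22981 → (-0.564, -0.104).
With 90% confidence, each one-unit increase in outdoor temperature is associated with a change of between -0.564 and -0.104 kWh/day in electricity consumption.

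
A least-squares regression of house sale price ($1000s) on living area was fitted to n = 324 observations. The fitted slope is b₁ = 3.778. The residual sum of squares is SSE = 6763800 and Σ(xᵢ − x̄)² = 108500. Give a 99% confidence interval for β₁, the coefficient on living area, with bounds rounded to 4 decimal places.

MSE = SSE/(n − 2) = 6763800/322 = 21005.6.
SE(b₁) = √(MSE/Sₓₓ) = √(21005.6/108500) = 0.44.
df = n − 2 = 322.
t* = t_{0.005, 322} = 2.591184.
Margin = t* × SE = 2.591184 × 0.44 = 1.140121.
CI: 3.778 ± 1.140121 → (2.6379, 4.9181).
With 99% confidence, each one-unit increase in living area is associated with a change of between 2.6379 and 4.9181 $1000s in house sale price.

(2.6379, 4.9181)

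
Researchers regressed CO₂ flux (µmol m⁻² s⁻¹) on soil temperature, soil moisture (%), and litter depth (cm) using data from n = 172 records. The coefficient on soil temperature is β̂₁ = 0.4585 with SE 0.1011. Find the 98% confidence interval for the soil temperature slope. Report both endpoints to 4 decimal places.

df = n − k − 1 = 172 − 3 − 1 = 168.
t* = t_{0.01, 168} = 2.348749.
Margin = t* × SE = 2.348749 × 0.1011 = 0.237459.
CI: 0.4585 ± 0.237459 → (0.2210, 0.6960).
With 98% confidence, each one-unit increase in soil temperature is associated with a change of between 0.2210 and 0.6960 µmol m⁻² s⁻¹ in CO₂ flux, holding the other predictors fixed.

(0.2210, 0.6960)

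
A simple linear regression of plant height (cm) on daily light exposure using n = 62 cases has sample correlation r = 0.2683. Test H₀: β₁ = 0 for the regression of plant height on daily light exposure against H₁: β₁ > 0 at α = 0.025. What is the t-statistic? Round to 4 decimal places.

t = r·√(n − 2)/√(1 − r²) = 0.2683·√60/√0.928015 = 2.1573.
df = n − 2 = 60.
One-sided p ≈ 0.0175, which is < 0.025, so reject H₀.
There is evidence of a linear association between daily light exposure and plant height.

t = 2.1573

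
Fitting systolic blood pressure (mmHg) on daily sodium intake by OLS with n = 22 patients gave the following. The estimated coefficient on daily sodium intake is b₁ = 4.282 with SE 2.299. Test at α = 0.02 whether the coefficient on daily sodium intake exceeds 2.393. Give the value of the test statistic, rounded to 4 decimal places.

t = 0.8217

H₀: β₁ = 2.393 vs H₁: β₁ > 2.393.
t = (b₁ − β₁⁰)/SE = (4.282 − 2.393) / 2.299 = 0.8217.
df = n − 2 = 22 − 2 = 20.
One-sided p ≈ 0.2105, which is ≥ 0.02, so fail to reject H₀.
The data do not give significant evidence that the true slope on daily sodium intake exceeds 2.393 mmHg per unit.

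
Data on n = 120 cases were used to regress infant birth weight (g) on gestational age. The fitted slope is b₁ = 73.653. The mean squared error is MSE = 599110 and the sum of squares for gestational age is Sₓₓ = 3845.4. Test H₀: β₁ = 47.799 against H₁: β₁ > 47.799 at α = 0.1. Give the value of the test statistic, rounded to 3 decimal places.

t = 2.071

SE(b₁) = √(MSE/Sₓₓ) = √(599110/3845.4) = 12.482.
t = (73.653 − 47.799) / 12.482 = 2.071.
df = n − 2 = 118.
One-sided p ≈ 0.0203, which is < 0.1, so reject H₀.
There is evidence that the true slope on gestational age exceeds 47.799 g per unit.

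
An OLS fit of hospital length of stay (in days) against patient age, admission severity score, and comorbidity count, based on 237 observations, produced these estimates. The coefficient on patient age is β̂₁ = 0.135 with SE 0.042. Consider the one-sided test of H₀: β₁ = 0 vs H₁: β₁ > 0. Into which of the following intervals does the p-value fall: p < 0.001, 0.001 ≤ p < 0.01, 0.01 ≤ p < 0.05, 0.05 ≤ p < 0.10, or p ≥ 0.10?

t = 0.135 / 0.042 = 3.214.
df = n − k − 1 = 237 − 3 − 1 = 233.
One-sided p = P(T_{233} > t) ≈ 0.0007.
So p < 0.001.

p < 0.001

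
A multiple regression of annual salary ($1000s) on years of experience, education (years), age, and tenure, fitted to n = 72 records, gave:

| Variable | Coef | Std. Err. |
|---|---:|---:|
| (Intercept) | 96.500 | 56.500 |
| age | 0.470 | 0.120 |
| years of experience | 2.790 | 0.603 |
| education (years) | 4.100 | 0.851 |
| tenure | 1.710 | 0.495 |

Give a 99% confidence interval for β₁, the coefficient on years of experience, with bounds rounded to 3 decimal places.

Read off: b = 2.790, SE = 0.603 for years of experience.
df = n − k − 1 = 72 − 4 − 1 = 67.
t* = t_{0.005, 67} = 2.65122.
Margin = t* × SE = 2.65122 × 0.603 = 1.59869.
CI: 2.790 ± 1.59869 → (1.191, 4.389).

(1.191, 4.389)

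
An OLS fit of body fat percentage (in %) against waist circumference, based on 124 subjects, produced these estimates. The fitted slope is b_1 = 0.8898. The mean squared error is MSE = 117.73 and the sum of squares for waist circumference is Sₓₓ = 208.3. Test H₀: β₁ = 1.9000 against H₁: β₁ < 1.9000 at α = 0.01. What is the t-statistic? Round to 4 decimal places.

t = -1.3437

SE(b_1) = √(MSE/Sₓₓ) = √(117.73/208.3) = 0.751794.
t = (0.8898 − 1.9000) / 0.751794 = -1.3437.
df = n − 2 = 122.
One-sided p ≈ 0.0908, which is ≥ 0.01, so fail to reject H₀.
The data do not give significant evidence that the true slope on waist circumference is below 1.9000 % per unit.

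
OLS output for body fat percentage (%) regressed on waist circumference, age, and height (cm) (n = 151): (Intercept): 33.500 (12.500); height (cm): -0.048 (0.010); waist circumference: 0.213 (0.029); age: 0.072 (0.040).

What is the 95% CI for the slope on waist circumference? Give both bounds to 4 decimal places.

(0.1557, 0.2703)

Read off: b = 0.213, SE = 0.029 for waist circumference.
df = n − k − 1 = 151 − 3 − 1 = 147.
t* = t_{0.025, 147} = 1.976233.
Margin = t* × SE = 1.976233 × 0.029 = 0.057311.
CI: 0.213 ± 0.057311 → (0.1557, 0.2703).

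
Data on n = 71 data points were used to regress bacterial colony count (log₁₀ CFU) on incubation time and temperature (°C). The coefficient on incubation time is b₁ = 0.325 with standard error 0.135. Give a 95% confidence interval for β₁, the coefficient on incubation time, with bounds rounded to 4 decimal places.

df = n − k − 1 = 71 − 2 − 1 = 68.
t* = t_{0.025, 68} = 1.995469.
Margin = t* × SE = 1.995469 × 0.135 = 0.269388.
CI: 0.325 ± 0.269388 → (0.0556, 0.5944).
With 95% confidence, each one-unit increase in incubation time is associated with a change of between 0.0556 and 0.5944 log₁₀ CFU in bacterial colony count, holding the other predictors fixed.

(0.0556, 0.5944)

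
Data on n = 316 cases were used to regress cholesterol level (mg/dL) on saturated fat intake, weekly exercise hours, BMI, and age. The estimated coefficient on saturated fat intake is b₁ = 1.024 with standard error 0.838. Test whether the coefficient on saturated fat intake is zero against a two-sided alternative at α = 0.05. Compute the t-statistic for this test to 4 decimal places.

t = 1.2220

H₀: β₁ = 0 vs H₁: β₁ ≠ 0.
t = (b₁ − β₁⁰)/SE = 1.024 / 0.838 = 1.2220.
df = n − k − 1 = 316 − 4 − 1 = 311.
Two-sided p ≈ 0.2226, which is ≥ 0.05, so fail to reject H₀.
The data do not give significant evidence of an association between saturated fat intake and cholesterol level, after adjusting for the other predictors.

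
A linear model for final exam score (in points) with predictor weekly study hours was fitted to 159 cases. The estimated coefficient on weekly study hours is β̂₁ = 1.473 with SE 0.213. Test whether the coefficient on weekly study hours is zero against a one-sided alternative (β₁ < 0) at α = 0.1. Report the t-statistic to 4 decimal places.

H₀: β₁ = 0 vs H₁: β₁ < 0.
t = (β̂₁ − β₁⁰)/SE = 1.473 / 0.213 = 6.9155.
df = n − 2 = 159 − 2 = 157.
One-sided p ≈ 1.0000, which is ≥ 0.1, so fail to reject H₀.
The data do not give significant evidence that the true slope on weekly study hours is negative.

t = 6.9155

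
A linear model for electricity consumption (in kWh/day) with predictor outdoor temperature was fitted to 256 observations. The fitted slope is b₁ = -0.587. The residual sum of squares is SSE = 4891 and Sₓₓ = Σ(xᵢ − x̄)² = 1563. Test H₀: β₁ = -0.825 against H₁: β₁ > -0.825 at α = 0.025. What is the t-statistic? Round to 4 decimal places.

t = 2.1442

MSE = SSE/(n − 2) = 4891/254 = 19.2559.
SE(b₁) = √(MSE/Sₓₓ) = √(19.2559/1563) = 0.110995.
t = (-0.587 − (-0.825)) / 0.110995 = 2.1442.
df = n − 2 = 254.
One-sided p ≈ 0.0165, which is < 0.025, so reject H₀.
There is evidence that the true slope on outdoor temperature exceeds -0.825 kWh/day per unit.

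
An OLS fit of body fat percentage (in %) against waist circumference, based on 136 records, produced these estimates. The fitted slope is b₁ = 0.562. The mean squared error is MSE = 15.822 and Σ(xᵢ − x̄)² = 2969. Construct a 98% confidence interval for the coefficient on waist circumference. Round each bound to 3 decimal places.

(0.390, 0.734)

SE(b₁) = √(MSE/Sₓₓ) = √(15.822/2969) = 0.0730005.
df = n − 2 = 134.
t* = t_{0.01, 134} = 2.354498.
Margin = t* × SE = 2.354498 × 0.0730005 = 0.17188.
CI: 0.562 ± 0.17188 → (0.390, 0.734).
With 98% confidence, each one-unit increase in waist circumference is associated with a change of between 0.390 and 0.734 % in body fat percentage.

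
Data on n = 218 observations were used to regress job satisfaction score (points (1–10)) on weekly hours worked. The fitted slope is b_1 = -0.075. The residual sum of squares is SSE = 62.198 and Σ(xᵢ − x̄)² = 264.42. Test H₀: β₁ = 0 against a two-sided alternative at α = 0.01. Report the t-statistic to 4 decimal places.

t = -2.2727

MSE = SSE/(n − 2) = 62.198/216 = 0.287954.
SE(b_1) = √(MSE/Sₓₓ) = √(0.287954/264.42) = 0.033.
t = -0.075 / 0.033 = -2.2727.
df = n − 2 = 216.
Two-sided p ≈ 0.0240, which is ≥ 0.01, so fail to reject H₀.
The data do not give significant evidence of an association between weekly hours worked and job satisfaction score.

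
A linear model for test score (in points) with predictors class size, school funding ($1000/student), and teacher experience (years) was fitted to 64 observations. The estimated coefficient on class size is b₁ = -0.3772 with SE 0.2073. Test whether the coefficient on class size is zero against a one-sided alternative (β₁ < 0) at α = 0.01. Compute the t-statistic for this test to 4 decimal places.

t = -1.8196

H₀: β₁ = 0 vs H₁: β₁ < 0.
t = (b₁ − β₁⁰)/SE = -0.3772 / 0.2073 = -1.8196.
df = n − k − 1 = 64 − 3 − 1 = 60.
One-sided p ≈ 0.0369, which is ≥ 0.01, so fail to reject H₀.
The data do not give significant evidence that the true slope on class size is negative, holding the other predictors fixed.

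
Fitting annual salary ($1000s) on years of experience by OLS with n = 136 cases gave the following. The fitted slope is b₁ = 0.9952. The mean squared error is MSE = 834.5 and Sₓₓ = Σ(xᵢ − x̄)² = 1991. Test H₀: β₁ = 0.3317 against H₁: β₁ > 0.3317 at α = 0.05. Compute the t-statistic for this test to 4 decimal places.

SE(b₁) = √(MSE/Sₓₓ) = √(834.5/1991) = 0.647407.
t = (0.9952 − 0.3317) / 0.647407 = 1.0249.
df = n − 2 = 134.
One-sided p ≈ 0.1536, which is ≥ 0.05, so fail to reject H₀.
The data do not give significant evidence that the true slope on years of experience exceeds 0.3317 $1000s per unit.

t = 1.0249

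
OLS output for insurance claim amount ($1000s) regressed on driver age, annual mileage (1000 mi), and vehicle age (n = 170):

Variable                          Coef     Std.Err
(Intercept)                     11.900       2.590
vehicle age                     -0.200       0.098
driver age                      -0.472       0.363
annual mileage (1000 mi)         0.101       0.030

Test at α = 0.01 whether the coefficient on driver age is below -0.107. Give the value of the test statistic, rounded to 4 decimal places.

Read off: b = -0.472, SE = 0.363 for driver age.
H₀: β₁ = -0.107 vs H₁: β₁ < -0.107.
t = (-0.472 − (-0.107)) / 0.363 = -1.0055.
df = n − k − 1 = 170 − 3 − 1 = 166.
One-sided p ≈ 0.1581, which is ≥ 0.01, so fail to reject H₀.
The data do not give significant evidence that the true slope on driver age is below -0.107 $1000s per unit, holding the other predictors fixed.

t = -1.0055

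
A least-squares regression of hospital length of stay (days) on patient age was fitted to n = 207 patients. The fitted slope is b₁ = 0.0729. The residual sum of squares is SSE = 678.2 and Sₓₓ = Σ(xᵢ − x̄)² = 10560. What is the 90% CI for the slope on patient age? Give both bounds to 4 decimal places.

(0.0437, 0.1021)

MSE = SSE/(n − 2) = 678.2/205 = 3.30829.
SE(b₁) = √(MSE/Sₓₓ) = √(3.30829/10560) = 0.0176999.
df = n − 2 = 205.
t* = t_{0.05, 205} = 1.652321.
Margin = t* × SE = 1.652321 × 0.0176999 = 0.029246.
CI: 0.0729 ± 0.029246 → (0.0437, 0.1021).
With 90% confidence, each one-unit increase in patient age is associated with a change of between 0.0437 and 0.1021 days in hospital length of stay.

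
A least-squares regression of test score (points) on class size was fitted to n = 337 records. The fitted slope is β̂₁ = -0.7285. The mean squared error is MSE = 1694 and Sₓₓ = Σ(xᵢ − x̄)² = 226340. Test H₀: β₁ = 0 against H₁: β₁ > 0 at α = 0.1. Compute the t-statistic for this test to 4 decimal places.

SE(β̂₁) = √(MSE/Sₓₓ) = √(1694/226340) = 0.0865119.
t = -0.7285 / 0.0865119 = -8.4208.
df = n − 2 = 335.
One-sided p ≈ 1.0000, which is ≥ 0.1, so fail to reject H₀.
The data do not give significant evidence that the true slope on class size is positive.

t = -8.4208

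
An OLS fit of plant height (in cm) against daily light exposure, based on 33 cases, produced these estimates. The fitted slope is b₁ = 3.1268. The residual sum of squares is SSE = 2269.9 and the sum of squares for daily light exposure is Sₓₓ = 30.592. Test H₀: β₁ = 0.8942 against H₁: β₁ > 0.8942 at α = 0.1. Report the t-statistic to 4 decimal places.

t = 1.4431

MSE = SSE/(n − 2) = 2269.9/31 = 73.2226.
SE(b₁) = √(MSE/Sₓₓ) = √(73.2226/30.592) = 1.5471.
t = (3.1268 − 0.8942) / 1.5471 = 1.4431.
df = n − 2 = 31.
One-sided p ≈ 0.0795, which is < 0.1, so reject H₀.
There is evidence that the true slope on daily light exposure exceeds 0.8942 cm per unit.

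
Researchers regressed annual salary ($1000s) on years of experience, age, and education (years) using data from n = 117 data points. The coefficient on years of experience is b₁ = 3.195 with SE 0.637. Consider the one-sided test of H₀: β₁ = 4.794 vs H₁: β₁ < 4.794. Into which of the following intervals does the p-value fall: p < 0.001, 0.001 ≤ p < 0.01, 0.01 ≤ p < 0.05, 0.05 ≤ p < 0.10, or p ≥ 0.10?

0.001 ≤ p < 0.01

t = (3.195 − 4.794) / 0.637 = -2.510.
df = n − k − 1 = 117 − 3 − 1 = 113.
One-sided p = P(T_{113} < t) ≈ 0.0067.
So 0.001 ≤ p < 0.01.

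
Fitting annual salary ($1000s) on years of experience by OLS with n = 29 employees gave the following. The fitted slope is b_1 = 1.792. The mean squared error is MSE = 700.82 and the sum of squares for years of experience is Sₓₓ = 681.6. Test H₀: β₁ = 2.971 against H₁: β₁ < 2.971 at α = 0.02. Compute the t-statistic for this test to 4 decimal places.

t = -1.1627

SE(b_1) = √(MSE/Sₓₓ) = √(700.82/681.6) = 1.014.
t = (1.792 − 2.971) / 1.014 = -1.1627.
df = n − 2 = 27.
One-sided p ≈ 0.1276, which is ≥ 0.02, so fail to reject H₀.
The data do not give significant evidence that the true slope on years of experience is below 2.971 $1000s per unit.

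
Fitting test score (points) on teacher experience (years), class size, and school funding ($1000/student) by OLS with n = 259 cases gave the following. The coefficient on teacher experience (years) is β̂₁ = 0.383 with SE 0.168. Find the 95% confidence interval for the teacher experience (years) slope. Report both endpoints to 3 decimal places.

df = n − k − 1 = 259 − 3 − 1 = 255.
t* = t_{0.025, 255} = 1.969311.
Margin = t* × SE = 1.969311 × 0.168 = 0.33084.
CI: 0.383 ± 0.33084 → (0.052, 0.714).
With 95% confidence, each one-unit increase in teacher experience (years) is associated with a change of between 0.052 and 0.714 points in test score, holding the other predictors fixed.

(0.052, 0.714)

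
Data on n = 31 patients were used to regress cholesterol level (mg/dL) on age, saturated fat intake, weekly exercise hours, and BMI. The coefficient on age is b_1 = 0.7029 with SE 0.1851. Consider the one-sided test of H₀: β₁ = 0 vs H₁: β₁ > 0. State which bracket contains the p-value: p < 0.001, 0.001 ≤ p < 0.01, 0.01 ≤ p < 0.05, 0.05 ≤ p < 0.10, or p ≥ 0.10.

p < 0.001

t = 0.7029 / 0.1851 = 3.797.
df = n − k − 1 = 31 − 4 − 1 = 26.
One-sided p = P(T_{26} > t) ≈ 0.0004.
So p < 0.001.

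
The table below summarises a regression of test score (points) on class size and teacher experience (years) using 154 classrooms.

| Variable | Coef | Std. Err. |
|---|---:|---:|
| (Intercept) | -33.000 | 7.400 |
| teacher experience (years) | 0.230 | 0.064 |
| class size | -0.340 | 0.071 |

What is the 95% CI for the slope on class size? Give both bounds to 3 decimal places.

(-0.480, -0.200)

Read off: b = -0.340, SE = 0.071 for class size.
df = n − k − 1 = 154 − 2 − 1 = 151.
t* = t_{0.025, 151} = 1.975799.
Margin = t* × SE = 1.975799 × 0.071 = 0.14028.
CI: -0.340 ± 0.14028 → (-0.480, -0.200).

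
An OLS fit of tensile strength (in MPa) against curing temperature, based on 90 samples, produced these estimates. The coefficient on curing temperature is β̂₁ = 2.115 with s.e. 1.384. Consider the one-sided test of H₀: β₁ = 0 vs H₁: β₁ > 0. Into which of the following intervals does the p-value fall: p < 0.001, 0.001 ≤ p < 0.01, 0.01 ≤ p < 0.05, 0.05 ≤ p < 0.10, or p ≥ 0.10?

0.05 ≤ p < 0.10

t = 2.115 / 1.384 = 1.528.
df = n − 2 = 90 − 2 = 88.
One-sided p = P(T_{88} > t) ≈ 0.0650.
So 0.05 ≤ p < 0.10.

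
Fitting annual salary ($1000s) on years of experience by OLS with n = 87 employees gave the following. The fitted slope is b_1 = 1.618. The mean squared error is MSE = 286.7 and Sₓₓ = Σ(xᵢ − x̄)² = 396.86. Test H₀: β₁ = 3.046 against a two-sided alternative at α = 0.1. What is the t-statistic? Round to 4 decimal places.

t = -1.6801

SE(b_1) = √(MSE/Sₓₓ) = √(286.7/396.86) = 0.849954.
t = (1.618 − 3.046) / 0.849954 = -1.6801.
df = n − 2 = 85.
Two-sided p ≈ 0.0966, which is < 0.1, so reject H₀.
There is evidence that the true slope on years of experience differs from 3.046 $1000s per unit.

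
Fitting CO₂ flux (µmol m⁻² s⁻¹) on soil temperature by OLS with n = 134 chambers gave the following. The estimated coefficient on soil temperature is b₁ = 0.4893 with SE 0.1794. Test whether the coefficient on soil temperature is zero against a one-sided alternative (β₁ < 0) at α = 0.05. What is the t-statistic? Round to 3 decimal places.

H₀: β₁ = 0 vs H₁: β₁ < 0.
t = (b₁ − β₁⁰)/SE = 0.4893 / 0.1794 = 2.727.
df = n − 2 = 134 − 2 = 132.
One-sided p ≈ 0.9964, which is ≥ 0.05, so fail to reject H₀.
The data do not give significant evidence that the true slope on soil temperature is negative.

t = 2.727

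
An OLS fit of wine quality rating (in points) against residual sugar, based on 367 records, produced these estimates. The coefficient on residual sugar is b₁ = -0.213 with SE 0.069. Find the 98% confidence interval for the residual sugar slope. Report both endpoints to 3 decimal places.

(-0.374, -0.052)

df = n − 2 = 367 − 2 = 365.
t* = t_{0.01, 365} = 2.336608.
Margin = t* × SE = 2.336608 × 0.069 = 0.16123.
CI: -0.213 ± 0.16123 → (-0.374, -0.052).
With 98% confidence, each one-unit increase in residual sugar is associated with a change of between -0.374 and -0.052 points in wine quality rating.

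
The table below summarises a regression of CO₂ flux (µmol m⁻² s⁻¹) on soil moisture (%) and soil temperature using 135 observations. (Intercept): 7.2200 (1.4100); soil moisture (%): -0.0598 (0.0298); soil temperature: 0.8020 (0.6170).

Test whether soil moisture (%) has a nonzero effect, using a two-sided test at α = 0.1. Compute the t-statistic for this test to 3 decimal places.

Read off: b = -0.0598, SE = 0.0298 for soil moisture (%).
H₀: β₁ = 0 vs H₁: β₁ ≠ 0.
t = -0.0598 / 0.0298 = -2.007.
df = n − k − 1 = 135 − 2 − 1 = 132.
Two-sided p ≈ 0.0468, which is < 0.1, so reject H₀.
There is evidence that soil moisture (%) is associated with CO₂ flux, holding the other predictors fixed.

t = -2.007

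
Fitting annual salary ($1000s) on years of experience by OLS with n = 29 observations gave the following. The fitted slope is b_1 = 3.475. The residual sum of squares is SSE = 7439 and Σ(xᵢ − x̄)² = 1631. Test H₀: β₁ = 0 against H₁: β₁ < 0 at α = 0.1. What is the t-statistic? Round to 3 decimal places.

t = 8.455

MSE = SSE/(n − 2) = 7439/27 = 275.519.
SE(b_1) = √(MSE/Sₓₓ) = √(275.519/1631) = 0.411006.
t = 3.475 / 0.411006 = 8.455.
df = n − 2 = 27.
One-sided p ≈ 1.0000, which is ≥ 0.1, so fail to reject H₀.
The data do not give significant evidence that the true slope on years of experience is negative.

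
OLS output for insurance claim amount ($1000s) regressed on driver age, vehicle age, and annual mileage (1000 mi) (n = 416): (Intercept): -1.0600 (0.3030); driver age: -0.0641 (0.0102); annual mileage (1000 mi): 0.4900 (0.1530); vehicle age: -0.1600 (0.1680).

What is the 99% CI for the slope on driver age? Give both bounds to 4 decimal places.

Read off: b = -0.0641, SE = 0.0102 for driver age.
df = n − k − 1 = 416 − 3 − 1 = 412.
t* = t_{0.005, 412} = 2.587815.
Margin = t* × SE = 2.587815 × 0.0102 = 0.026396.
CI: -0.0641 ± 0.026396 → (-0.0905, -0.0377).

(-0.0905, -0.0377)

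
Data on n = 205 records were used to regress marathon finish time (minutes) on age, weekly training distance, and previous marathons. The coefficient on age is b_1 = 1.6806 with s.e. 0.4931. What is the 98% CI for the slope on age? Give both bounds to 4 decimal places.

df = n − k − 1 = 205 − 3 − 1 = 201.
t* = t_{0.01, 201} = 2.345043.
Margin = t* × SE = 2.345043 × 0.4931 = 1.156341.
CI: 1.6806 ± 1.156341 → (0.5243, 2.8369).
With 98% confidence, each one-unit increase in age is associated with a change of between 0.5243 and 2.8369 minutes in marathon finish time, holding the other predictors fixed.

(0.5243, 2.8369)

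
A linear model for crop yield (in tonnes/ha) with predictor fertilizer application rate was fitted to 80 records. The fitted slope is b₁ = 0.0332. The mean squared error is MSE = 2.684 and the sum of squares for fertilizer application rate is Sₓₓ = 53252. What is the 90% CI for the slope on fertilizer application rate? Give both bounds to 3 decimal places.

(0.021, 0.045)

SE(b₁) = √(MSE/Sₓₓ) = √(2.684/53252) = 0.00709943.
df = n − 2 = 78.
t* = t_{0.05, 78} = 1.664625.
Margin = t* × SE = 1.664625 × 0.00709943 = 0.01182.
CI: 0.0332 ± 0.01182 → (0.021, 0.045).
With 90% confidence, each one-unit increase in fertilizer application rate is associated with a change of between 0.021 and 0.045 tonnes/ha in crop yield.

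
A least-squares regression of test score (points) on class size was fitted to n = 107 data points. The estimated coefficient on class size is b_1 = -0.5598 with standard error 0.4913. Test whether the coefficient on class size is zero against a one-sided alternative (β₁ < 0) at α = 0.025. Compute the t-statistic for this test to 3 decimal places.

t = -1.139

H₀: β₁ = 0 vs H₁: β₁ < 0.
t = (b_1 − β₁⁰)/SE = -0.5598 / 0.4913 = -1.139.
df = n − 2 = 107 − 2 = 105.
One-sided p ≈ 0.1286, which is ≥ 0.025, so fail to reject H₀.
The data do not give significant evidence that the true slope on class size is negative.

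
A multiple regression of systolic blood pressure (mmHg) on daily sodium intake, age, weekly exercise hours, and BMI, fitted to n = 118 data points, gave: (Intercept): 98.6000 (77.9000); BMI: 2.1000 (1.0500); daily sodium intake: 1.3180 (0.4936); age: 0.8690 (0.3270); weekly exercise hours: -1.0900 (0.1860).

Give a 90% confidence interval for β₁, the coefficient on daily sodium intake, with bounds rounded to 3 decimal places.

(0.499, 2.137)

Read off: b = 1.3180, SE = 0.4936 for daily sodium intake.
df = n − k − 1 = 118 − 4 − 1 = 113.
t* = t_{0.05, 113} = 1.65845.
Margin = t* × SE = 1.65845 × 0.4936 = 0.81861.
CI: 1.3180 ± 0.81861 → (0.499, 2.137).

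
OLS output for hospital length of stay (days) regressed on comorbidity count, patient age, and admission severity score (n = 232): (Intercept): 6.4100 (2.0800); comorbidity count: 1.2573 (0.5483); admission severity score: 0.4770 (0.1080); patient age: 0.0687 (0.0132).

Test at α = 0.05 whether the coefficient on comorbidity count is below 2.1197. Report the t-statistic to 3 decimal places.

Read off: b = 1.2573, SE = 0.5483 for comorbidity count.
H₀: β₁ = 2.1197 vs H₁: β₁ < 2.1197.
t = (1.2573 − 2.1197) / 0.5483 = -1.573.
df = n − k − 1 = 232 − 3 − 1 = 228.
One-sided p ≈ 0.0586, which is ≥ 0.05, so fail to reject H₀.
The data do not give significant evidence that the true slope on comorbidity count is below 2.1197 days per unit, holding the other predictors fixed.

t = -1.573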